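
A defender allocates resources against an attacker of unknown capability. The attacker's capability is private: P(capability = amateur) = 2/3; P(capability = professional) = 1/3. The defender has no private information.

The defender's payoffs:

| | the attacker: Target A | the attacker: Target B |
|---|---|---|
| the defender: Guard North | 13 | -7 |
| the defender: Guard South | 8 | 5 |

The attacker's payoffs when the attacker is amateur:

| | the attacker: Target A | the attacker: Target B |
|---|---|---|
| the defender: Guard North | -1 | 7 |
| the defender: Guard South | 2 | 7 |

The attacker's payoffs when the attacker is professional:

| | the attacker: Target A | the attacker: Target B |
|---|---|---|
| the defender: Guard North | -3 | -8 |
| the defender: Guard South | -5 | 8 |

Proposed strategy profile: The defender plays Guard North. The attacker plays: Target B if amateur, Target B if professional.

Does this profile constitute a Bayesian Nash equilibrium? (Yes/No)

The defender plays Guard North: E[Guard North] = 2/3·(-7) + 1/3·(-7) = -7; E[Guard South] = 5. Not best-responding. ✗
The attacker (capability amateur), facing Guard North: Target A gives -1, Target B gives 7. Proposed Target B is best. ✓
The attacker (capability professional), facing Guard North: Target A gives -3, Target B gives -8. Proposed Target B is not best — profitable deviation exists. ✗

No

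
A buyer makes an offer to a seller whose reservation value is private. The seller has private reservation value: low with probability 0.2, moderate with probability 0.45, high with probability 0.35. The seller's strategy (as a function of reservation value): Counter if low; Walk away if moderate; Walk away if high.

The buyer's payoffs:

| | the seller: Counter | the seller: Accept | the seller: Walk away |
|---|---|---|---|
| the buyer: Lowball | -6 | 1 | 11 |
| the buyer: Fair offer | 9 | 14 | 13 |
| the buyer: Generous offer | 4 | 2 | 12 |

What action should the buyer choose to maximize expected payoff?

E[Lowball] = 0.2·(-6) + 0.45·(11) + 0.35·(11) = 7.6
E[Fair offer] = 0.2·(9) + 0.45·(13) + 0.35·(13) = 12.2
E[Generous offer] = 0.2·(4) + 0.45·(12) + 0.35·(12) = 10.4
Best response: Fair offer (12.2 is the largest).

Fair offer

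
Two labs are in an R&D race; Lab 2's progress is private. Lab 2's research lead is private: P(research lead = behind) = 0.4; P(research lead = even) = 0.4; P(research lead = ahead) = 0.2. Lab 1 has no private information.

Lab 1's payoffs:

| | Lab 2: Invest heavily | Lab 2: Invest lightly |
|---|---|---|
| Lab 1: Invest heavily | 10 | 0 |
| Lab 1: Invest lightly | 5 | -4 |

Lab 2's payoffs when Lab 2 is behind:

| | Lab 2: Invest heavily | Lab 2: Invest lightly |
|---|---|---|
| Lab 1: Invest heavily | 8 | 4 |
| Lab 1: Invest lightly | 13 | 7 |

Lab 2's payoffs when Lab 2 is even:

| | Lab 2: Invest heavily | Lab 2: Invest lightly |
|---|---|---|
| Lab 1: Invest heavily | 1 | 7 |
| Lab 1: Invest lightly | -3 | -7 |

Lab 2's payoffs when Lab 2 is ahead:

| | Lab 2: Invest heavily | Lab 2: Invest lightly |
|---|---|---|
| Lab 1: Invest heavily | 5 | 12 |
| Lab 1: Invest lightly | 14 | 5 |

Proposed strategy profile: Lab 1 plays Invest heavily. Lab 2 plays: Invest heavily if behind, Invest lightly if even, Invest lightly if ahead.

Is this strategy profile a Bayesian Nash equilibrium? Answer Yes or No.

A profile is a BNE iff every type of every player is best-responding given beliefs about the other side.
Lab 1 plays Invest heavily: E[Invest heavily] = 0.4·(10) + 0.4·(0) + 0.2·(0) = 4; E[Invest lightly] = -0.4. Best-responding. ✓
Lab 2 (research lead behind), facing Invest heavily: Invest heavily gives 8, Invest lightly gives 4. Proposed Invest heavily is best. ✓
Lab 2 (research lead even), facing Invest heavily: Invest heavily gives 1, Invest lightly gives 7. Proposed Invest lightly is best. ✓
Lab 2 (research lead ahead), facing Invest heavily: Invest heavily gives 5, Invest lightly gives 12. Proposed Invest lightly is best. ✓

Yes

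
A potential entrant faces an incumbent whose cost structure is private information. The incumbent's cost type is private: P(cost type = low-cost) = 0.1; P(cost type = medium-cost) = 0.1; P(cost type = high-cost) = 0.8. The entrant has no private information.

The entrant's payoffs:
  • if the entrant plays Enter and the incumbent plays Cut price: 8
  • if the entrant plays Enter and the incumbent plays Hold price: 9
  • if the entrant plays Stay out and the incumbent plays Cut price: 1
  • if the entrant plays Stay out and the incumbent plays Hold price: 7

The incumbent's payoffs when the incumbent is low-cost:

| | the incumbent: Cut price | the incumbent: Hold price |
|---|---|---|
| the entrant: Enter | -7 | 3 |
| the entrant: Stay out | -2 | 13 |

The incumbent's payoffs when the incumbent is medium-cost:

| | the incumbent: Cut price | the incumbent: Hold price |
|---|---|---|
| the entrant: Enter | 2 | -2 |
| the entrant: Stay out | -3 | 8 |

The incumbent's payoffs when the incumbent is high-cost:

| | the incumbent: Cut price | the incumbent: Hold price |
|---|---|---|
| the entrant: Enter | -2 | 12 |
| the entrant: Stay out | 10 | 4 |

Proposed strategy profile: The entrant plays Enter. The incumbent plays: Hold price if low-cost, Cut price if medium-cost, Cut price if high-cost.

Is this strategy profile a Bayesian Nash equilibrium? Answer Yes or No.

The entrant plays Enter: E[Enter] = 0.1·(9) + 0.1·(8) + 0.8·(8) = 8.1; E[Stay out] = 1.6. Best-responding. ✓
The incumbent (cost type low-cost), facing Enter: Cut price gives -7, Hold price gives 3. Proposed Hold price is best. ✓
The incumbent (cost type medium-cost), facing Enter: Cut price gives 2, Hold price gives -2. Proposed Cut price is best. ✓
The incumbent (cost type high-cost), facing Enter: Cut price gives -2, Hold price gives 12. Proposed Cut price is not best — profitable deviation exists. ✗

No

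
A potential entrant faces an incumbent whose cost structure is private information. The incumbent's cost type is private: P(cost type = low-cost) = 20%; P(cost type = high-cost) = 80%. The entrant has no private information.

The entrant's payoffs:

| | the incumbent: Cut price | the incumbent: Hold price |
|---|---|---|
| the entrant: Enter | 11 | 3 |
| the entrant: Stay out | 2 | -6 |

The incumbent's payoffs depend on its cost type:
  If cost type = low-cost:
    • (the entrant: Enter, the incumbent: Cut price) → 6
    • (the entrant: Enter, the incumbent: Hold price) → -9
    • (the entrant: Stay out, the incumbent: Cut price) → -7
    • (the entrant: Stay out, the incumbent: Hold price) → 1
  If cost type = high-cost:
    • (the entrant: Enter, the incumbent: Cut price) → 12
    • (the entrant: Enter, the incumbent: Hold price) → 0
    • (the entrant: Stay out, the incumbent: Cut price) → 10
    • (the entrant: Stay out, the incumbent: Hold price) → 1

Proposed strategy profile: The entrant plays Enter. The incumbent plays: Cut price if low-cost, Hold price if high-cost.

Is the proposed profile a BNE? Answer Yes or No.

A profile is a BNE iff every type of every player is best-responding given beliefs about the other side.
The entrant plays Enter: E[Enter] = 0.2·(11) + 0.8·(3) = 4.6; E[Stay out] = -4.4. Best-responding. ✓
The incumbent (cost type low-cost), facing Enter: Cut price gives 6, Hold price gives -9. Proposed Cut price is best. ✓
The incumbent (cost type high-cost), facing Enter: Cut price gives 12, Hold price gives 0. Proposed Hold price is not best — profitable deviation exists. ✗

No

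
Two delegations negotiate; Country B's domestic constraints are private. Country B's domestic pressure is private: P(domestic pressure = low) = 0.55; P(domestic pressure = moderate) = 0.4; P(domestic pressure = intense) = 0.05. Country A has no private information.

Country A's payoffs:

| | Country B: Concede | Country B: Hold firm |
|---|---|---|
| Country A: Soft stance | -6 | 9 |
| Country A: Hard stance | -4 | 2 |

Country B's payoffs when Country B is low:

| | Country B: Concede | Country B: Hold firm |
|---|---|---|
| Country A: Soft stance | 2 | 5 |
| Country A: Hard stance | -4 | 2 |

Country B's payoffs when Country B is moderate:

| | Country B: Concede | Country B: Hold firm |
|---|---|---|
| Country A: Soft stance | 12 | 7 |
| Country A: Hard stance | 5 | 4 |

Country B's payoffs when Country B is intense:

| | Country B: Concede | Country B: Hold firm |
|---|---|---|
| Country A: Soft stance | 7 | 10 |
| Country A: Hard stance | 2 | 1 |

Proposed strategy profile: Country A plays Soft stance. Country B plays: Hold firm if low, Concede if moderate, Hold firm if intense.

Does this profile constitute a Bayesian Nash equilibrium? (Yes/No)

Yes

Country A plays Soft stance: E[Soft stance] = 0.55·(9) + 0.4·(-6) + 0.05·(9) = 3; E[Hard stance] = -0.4. Best-responding. ✓
Country B (domestic pressure low), facing Soft stance: Concede gives 2, Hold firm gives 5. Proposed Hold firm is best. ✓
Country B (domestic pressure moderate), facing Soft stance: Concede gives 12, Hold firm gives 7. Proposed Concede is best. ✓
Country B (domestic pressure intense), facing Soft stance: Concede gives 7, Hold firm gives 10. Proposed Hold firm is best. ✓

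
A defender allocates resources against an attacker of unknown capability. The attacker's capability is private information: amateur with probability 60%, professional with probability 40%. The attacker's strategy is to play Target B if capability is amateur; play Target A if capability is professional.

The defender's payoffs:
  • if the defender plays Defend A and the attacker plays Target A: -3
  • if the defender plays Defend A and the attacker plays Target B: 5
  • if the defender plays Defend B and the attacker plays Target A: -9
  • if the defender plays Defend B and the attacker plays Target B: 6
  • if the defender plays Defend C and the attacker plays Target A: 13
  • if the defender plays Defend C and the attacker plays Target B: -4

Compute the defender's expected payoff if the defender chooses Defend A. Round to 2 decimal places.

E[Defend A] = 0.6·5 + 0.4·(-3) = 3 + (-1.2) = 1.8

1.80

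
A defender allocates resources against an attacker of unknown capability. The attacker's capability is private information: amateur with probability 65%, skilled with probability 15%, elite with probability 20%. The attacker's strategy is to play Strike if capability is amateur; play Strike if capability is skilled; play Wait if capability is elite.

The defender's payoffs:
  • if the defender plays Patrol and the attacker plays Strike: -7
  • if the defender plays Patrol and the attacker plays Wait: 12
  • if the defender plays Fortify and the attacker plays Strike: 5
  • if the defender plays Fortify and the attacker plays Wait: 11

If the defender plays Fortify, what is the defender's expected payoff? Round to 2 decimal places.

Take the expectation over the attacker's capability, weighting each type's action by its prior probability.
E[Fortify] = 0.65·5 + 0.15·5 + 0.2·11 = 3.25 + 0.75 + 2.2 = 6.2

6.20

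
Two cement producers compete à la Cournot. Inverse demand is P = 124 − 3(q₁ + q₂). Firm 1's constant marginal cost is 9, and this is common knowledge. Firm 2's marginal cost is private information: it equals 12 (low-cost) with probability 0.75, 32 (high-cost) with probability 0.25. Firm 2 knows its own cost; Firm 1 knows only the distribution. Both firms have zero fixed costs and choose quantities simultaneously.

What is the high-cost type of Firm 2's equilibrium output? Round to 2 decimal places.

8.50

Type-c best response for Firm 2: q₂(c) = (124 − c)/6 − q₁/2.
Firm 1 maximizes expected profit; its first-order condition is 124 − 6q₁ − 3E[q₂] − 9 = 0.
Substituting E[q₂] and solving: E[c₂] = 17, so q₁ = (124 − 2·9 + 17)/9 = 13.6667.
q₂(high-cost) = (124 − 32 − 3·13.6667)/6 = 8.5.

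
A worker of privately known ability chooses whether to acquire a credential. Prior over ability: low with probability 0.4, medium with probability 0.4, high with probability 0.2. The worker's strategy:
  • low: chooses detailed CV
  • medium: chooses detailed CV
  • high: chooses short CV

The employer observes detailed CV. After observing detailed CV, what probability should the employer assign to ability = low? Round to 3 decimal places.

0.500

P(detailed CV) = 0.4·1 + 0.4·1 + 0.2·0 = 0.8
P(low | detailed CV) = (0.4·1) / 0.8 = 0.4 / 0.8 = 0.5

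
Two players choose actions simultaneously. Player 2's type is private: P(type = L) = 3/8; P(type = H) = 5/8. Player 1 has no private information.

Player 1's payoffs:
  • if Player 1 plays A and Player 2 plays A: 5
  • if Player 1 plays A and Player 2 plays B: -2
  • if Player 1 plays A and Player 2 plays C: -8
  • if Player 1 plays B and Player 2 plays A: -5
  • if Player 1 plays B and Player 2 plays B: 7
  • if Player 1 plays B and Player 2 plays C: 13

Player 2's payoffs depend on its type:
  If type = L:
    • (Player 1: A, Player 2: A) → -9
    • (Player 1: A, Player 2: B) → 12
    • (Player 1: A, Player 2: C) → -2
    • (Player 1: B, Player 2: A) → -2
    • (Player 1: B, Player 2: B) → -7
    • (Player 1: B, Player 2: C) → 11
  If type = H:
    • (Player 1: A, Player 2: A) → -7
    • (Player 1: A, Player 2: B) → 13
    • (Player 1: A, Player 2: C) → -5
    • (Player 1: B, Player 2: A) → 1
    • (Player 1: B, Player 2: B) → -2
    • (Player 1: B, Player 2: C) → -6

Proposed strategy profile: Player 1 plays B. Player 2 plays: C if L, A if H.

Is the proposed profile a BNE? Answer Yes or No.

Yes

A profile is a BNE iff every type of every player is best-responding given beliefs about the other side.
Player 1 plays B: E[B] = 3/8·(13) + 5/8·(-5) = 7/4; E[A] = 1/8. Best-responding. ✓
Player 2 (type L), facing B: A gives -2, B gives -7, C gives 11. Proposed C is best. ✓
Player 2 (type H), facing B: A gives 1, B gives -2, C gives -6. Proposed A is best. ✓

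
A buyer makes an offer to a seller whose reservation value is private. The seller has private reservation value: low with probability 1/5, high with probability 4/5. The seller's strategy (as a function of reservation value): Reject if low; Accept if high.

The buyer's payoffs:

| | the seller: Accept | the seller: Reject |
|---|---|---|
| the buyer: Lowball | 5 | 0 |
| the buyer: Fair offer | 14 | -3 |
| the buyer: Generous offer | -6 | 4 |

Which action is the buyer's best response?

E[Lowball] = 1/5·(0) + 4/5·(5) = 4
E[Fair offer] = 1/5·(-3) + 4/5·(14) = 53/5
E[Generous offer] = 1/5·(4) + 4/5·(-6) = -4
Best response: Fair offer (53/5 is the largest).

Fair offer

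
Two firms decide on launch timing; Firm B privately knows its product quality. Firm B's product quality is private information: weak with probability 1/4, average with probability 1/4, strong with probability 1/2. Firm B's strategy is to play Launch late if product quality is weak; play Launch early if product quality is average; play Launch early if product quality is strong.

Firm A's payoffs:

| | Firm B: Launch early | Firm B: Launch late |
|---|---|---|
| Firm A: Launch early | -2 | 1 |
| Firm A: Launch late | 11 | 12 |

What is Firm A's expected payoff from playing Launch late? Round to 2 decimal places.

11.25

E[Launch late] = 1/4·12 + 1/4·11 + 1/2·11 = 3 + 11/4 + 11/2 = 45/4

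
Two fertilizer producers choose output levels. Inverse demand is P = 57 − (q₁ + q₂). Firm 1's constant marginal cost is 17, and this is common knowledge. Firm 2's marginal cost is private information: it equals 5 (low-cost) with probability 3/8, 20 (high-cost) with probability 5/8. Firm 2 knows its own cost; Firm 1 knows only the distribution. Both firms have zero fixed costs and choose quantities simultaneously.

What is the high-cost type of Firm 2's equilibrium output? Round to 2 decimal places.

Firm 2 with cost c maximizes (57 − (q₁+q₂) − c)·q₂, giving q₂(c) = (57 − c − q₁)/2.
E[c₂] = 3/8·5 + 5/8·20 = 14.375
Firm 1's FOC against E[q₂] yields q₁ = (57 − 2·17 + E[c₂])/3 = (57 − 34 + 14.375)/3 = 12.4583.
q₂(high-cost) = (57 − 20 − 12.4583)/2 = 12.2708.

12.27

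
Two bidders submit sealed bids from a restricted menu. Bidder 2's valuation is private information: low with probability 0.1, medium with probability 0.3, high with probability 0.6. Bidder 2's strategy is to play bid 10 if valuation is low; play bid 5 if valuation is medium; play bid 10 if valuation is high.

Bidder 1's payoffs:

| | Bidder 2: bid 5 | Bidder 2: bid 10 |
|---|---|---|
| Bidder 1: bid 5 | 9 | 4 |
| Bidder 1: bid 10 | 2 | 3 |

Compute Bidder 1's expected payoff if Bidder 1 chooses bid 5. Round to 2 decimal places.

Take the expectation over Bidder 2's valuation, weighting each type's action by its prior probability.
E[bid 5] = 0.1·4 + 0.3·9 + 0.6·4 = 0.4 + 2.7 + 2.4 = 5.5

5.50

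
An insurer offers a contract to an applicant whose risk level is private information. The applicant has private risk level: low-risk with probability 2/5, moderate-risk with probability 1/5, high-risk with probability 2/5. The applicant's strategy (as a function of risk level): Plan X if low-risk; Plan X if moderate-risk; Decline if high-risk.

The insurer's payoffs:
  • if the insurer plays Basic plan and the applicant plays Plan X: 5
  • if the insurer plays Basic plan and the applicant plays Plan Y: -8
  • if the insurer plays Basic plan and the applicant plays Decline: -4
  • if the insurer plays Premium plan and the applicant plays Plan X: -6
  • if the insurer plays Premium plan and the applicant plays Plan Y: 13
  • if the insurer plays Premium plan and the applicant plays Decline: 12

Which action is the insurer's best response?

Basic plan

E[Basic plan] = 2/5·(5) + 1/5·(5) + 2/5·(-4) = 7/5
E[Premium plan] = 2/5·(-6) + 1/5·(-6) + 2/5·(12) = 6/5
Best response: Basic plan (7/5 is the largest).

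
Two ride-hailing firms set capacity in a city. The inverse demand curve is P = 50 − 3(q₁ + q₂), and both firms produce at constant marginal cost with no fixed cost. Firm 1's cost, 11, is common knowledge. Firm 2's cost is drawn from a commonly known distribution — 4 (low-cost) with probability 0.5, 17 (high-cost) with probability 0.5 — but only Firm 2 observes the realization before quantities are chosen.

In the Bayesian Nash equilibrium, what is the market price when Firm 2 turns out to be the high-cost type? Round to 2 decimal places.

27.08

Firm 2 with cost c maximizes (50 − 3(q₁+q₂) − c)·q₂, giving q₂(c) = (50 − c − 3q₁)/6.
E[c₂] = 0.5·4 + 0.5·17 = 10.5
Firm 1's FOC against E[q₂] yields q₁ = (50 − 2·11 + E[c₂])/9 = (50 − 22 + 10.5)/9 = 4.27778.
q₂(high-cost) = 3.36111, so P = 50 − 3·(4.27778 + 3.36111) = 27.0833.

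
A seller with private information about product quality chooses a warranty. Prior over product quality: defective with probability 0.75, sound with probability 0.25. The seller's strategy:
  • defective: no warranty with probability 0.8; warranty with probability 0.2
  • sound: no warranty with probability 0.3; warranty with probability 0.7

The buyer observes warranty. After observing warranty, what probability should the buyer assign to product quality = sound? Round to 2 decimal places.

Apply Bayes' rule using the sender's strategy as the likelihood.
P(warranty) = 0.75·0.2 + 0.25·0.7 = 0.325
P(sound | warranty) = (0.25·0.7) / 0.325 = 0.175 / 0.325 = 0.538462

0.54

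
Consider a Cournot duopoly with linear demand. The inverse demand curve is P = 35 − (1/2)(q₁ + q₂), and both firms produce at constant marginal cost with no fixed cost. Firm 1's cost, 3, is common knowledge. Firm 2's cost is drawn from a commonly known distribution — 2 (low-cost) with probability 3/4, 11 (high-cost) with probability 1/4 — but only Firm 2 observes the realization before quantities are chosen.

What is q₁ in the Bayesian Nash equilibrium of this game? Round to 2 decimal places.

Firm 2 with cost c maximizes (35 − (1/2)(q₁+q₂) − c)·q₂, giving q₂(c) = (35 − c − (1/2)q₁).
E[c₂] = 3/4·2 + 1/4·11 = 4.25
Firm 1's FOC against E[q₂] yields q₁ = (35 − 2·3 + E[c₂])/(3/2) = (35 − 6 + 4.25)/(3/2) = 22.1667.

22.17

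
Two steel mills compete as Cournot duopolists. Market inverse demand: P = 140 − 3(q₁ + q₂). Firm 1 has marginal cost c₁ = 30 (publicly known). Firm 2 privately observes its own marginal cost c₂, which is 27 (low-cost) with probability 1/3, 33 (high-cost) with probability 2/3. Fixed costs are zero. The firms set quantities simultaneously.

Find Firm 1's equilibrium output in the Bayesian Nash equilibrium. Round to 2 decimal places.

12.33

Firm 2 with cost c maximizes (140 − 3(q₁+q₂) − c)·q₂, giving q₂(c) = (140 − c − 3q₁)/6.
E[c₂] = 1/3·27 + 2/3·33 = 31
Firm 1's FOC against E[q₂] yields q₁ = (140 − 2·30 + E[c₂])/9 = (140 − 60 + 31)/9 = 12.3333.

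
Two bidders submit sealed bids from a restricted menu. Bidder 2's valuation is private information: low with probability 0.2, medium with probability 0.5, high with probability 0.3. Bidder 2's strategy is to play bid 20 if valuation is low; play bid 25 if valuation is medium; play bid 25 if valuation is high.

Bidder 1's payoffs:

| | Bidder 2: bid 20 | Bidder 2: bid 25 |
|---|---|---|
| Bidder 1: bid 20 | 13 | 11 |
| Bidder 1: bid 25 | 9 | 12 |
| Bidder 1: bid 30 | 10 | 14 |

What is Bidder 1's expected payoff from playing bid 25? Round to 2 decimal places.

11.40

Take the expectation over Bidder 2's valuation, weighting each type's action by its prior probability.
E[bid 25] = 0.2·9 + 0.5·12 + 0.3·12 = 1.8 + 6 + 3.6 = 11.4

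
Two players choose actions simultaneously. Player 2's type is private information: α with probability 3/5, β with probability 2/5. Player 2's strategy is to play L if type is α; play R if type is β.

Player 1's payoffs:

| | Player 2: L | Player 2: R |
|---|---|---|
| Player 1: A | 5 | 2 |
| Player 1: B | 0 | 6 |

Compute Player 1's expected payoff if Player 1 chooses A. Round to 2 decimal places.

Take the expectation over Player 2's type, weighting each type's action by its prior probability.
E[A] = 3/5·5 + 2/5·2 = 3 + 4/5 = 19/5

3.80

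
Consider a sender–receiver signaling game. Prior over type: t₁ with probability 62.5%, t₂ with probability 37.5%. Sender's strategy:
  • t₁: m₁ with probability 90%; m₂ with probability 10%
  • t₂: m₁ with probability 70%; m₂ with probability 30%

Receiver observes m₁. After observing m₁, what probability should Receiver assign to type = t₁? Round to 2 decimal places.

0.68

Apply Bayes' rule using the sender's strategy as the likelihood.
P(m₁) = 0.625·0.9 + 0.375·0.7 = 0.825
P(t₁ | m₁) = (0.625·0.9) / 0.825 = 0.5625 / 0.825 = 0.681818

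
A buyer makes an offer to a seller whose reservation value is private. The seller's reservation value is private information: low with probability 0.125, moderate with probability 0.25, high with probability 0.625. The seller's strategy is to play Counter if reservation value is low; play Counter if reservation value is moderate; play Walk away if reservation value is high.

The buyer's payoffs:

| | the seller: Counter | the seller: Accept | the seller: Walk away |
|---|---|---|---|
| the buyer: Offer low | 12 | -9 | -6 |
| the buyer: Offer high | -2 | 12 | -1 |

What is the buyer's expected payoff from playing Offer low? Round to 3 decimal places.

E[Offer low] = 0.125·12 + 0.25·12 + 0.625·(-6) = 1.5 + 3 + (-3.75) = 0.75

0.750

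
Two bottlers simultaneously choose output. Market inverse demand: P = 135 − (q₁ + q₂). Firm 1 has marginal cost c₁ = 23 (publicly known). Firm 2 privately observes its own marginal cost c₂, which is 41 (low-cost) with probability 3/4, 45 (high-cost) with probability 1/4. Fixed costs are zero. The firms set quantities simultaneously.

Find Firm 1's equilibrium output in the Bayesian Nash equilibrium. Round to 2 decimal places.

43.67

Each type of Firm 2 best-responds to q₁; Firm 1 best-responds to the expected q₂ over Firm 2's types.
Firm 2 with cost c maximizes (135 − (q₁+q₂) − c)·q₂, giving q₂(c) = (135 − c − q₁)/2.
E[c₂] = 3/4·41 + 1/4·45 = 42
Firm 1's FOC against E[q₂] yields q₁ = (135 − 2·23 + E[c₂])/3 = (135 − 46 + 42)/3 = 43.6667.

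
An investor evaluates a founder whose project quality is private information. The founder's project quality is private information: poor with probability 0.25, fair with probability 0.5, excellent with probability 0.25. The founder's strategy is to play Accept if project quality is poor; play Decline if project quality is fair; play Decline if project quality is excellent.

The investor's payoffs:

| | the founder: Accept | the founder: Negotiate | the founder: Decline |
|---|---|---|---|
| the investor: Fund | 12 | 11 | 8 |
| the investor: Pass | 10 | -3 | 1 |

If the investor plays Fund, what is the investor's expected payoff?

Take the expectation over the founder's project quality, weighting each type's action by its prior probability.
E[Fund] = 0.25·12 + 0.5·8 + 0.25·8 = 3 + 4 + 2 = 9

9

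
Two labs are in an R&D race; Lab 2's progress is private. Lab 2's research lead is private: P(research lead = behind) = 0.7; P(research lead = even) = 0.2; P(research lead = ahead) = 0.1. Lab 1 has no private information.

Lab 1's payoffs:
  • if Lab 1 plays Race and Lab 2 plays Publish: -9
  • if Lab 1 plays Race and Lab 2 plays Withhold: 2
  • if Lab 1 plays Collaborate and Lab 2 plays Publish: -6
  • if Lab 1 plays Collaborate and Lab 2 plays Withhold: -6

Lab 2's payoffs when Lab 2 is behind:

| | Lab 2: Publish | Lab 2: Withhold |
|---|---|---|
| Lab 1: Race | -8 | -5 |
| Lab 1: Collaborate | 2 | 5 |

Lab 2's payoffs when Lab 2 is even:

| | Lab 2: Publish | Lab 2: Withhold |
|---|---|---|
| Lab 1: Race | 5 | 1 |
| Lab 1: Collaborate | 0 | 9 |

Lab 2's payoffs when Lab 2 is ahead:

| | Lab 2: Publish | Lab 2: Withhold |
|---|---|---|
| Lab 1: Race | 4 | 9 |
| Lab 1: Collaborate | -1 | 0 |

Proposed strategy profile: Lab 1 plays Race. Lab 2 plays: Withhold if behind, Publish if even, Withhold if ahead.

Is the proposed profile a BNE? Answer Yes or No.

Yes

Lab 1 plays Race: E[Race] = 0.7·(2) + 0.2·(-9) + 0.1·(2) = -0.2; E[Collaborate] = -6. Best-responding. ✓
Lab 2 (research lead behind), facing Race: Publish gives -8, Withhold gives -5. Proposed Withhold is best. ✓
Lab 2 (research lead even), facing Race: Publish gives 5, Withhold gives 1. Proposed Publish is best. ✓
Lab 2 (research lead ahead), facing Race: Publish gives 4, Withhold gives 9. Proposed Withhold is best. ✓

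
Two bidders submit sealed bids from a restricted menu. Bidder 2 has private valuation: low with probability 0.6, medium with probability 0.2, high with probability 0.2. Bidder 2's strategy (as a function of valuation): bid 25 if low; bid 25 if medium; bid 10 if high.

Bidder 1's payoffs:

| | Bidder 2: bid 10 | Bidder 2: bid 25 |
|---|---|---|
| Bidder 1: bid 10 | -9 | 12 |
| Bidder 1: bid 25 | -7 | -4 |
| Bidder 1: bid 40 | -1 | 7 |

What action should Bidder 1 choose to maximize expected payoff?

bid 10

Compute Bidder 1's expected payoff for each action, taking the expectation over Bidder 2's type.
E[bid 10] = 0.6·(12) + 0.2·(12) + 0.2·(-9) = 7.8
E[bid 25] = 0.6·(-4) + 0.2·(-4) + 0.2·(-7) = -4.6
E[bid 40] = 0.6·(7) + 0.2·(7) + 0.2·(-1) = 5.4
Best response: bid 10 (7.8 is the largest).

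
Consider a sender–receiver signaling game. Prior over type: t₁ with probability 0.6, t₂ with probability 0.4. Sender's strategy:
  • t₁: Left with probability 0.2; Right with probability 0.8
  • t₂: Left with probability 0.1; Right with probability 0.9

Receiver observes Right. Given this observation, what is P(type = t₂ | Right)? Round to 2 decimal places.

0.43

Apply Bayes' rule using the sender's strategy as the likelihood.
P(Right) = 0.6·0.8 + 0.4·0.9 = 0.84
P(t₂ | Right) = (0.4·0.9) / 0.84 = 0.36 / 0.84 = 0.428571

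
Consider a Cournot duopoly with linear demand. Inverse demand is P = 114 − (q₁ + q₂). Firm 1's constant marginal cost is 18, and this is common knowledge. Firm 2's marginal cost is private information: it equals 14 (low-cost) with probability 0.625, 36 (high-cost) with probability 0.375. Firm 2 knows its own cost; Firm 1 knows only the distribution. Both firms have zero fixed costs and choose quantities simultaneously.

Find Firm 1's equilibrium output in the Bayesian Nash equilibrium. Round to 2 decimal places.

Firm 2 with cost c maximizes (114 − (q₁+q₂) − c)·q₂, giving q₂(c) = (114 − c − q₁)/2.
E[c₂] = 0.625·14 + 0.375·36 = 22.25
Firm 1's FOC against E[q₂] yields q₁ = (114 − 2·18 + E[c₂])/3 = (114 − 36 + 22.25)/3 = 33.4167.

33.42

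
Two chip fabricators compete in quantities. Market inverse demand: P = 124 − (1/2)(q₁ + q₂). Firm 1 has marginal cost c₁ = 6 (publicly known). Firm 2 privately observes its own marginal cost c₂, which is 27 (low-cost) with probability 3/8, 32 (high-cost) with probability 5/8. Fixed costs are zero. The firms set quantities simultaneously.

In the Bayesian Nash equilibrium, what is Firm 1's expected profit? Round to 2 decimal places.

4488.78

Firm 2 with cost c maximizes (124 − (1/2)(q₁+q₂) − c)·q₂, giving q₂(c) = (124 − c − (1/2)q₁).
E[c₂] = 3/8·27 + 5/8·32 = 30.125
Firm 1's FOC against E[q₂] yields q₁ = (124 − 2·6 + E[c₂])/(3/2) = (124 − 12 + 30.125)/(3/2) = 94.75.
E[P] = 124 − (1/2)·(q₁ + E[q₂]) = 53.375; Firm 1's expected profit = (E[P] − 6)·q₁ = (53.375 − 6)·94.75 = 4488.78.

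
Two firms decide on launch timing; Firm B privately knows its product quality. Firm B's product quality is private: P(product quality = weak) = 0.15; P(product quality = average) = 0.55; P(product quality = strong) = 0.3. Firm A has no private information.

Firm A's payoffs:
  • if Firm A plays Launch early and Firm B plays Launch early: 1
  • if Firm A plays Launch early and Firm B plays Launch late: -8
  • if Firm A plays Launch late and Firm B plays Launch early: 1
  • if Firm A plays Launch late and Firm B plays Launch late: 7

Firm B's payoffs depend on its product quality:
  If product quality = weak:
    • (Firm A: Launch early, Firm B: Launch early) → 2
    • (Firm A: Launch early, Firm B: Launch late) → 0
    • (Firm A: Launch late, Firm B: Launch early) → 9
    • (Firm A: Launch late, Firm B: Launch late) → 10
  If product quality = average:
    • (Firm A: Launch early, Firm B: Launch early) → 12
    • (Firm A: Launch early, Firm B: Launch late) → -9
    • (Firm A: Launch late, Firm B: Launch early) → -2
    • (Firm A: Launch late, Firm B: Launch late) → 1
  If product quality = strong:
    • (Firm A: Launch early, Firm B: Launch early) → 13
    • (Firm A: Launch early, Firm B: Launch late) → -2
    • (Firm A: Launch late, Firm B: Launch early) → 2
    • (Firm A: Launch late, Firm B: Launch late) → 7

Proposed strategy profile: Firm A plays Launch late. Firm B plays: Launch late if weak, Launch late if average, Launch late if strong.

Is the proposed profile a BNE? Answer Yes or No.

Firm A plays Launch late: E[Launch late] = 0.15·(7) + 0.55·(7) + 0.3·(7) = 7; E[Launch early] = -8. Best-responding. ✓
Firm B (product quality weak), facing Launch late: Launch early gives 9, Launch late gives 10. Proposed Launch late is best. ✓
Firm B (product quality average), facing Launch late: Launch early gives -2, Launch late gives 1. Proposed Launch late is best. ✓
Firm B (product quality strong), facing Launch late: Launch early gives 2, Launch late gives 7. Proposed Launch late is best. ✓

Yes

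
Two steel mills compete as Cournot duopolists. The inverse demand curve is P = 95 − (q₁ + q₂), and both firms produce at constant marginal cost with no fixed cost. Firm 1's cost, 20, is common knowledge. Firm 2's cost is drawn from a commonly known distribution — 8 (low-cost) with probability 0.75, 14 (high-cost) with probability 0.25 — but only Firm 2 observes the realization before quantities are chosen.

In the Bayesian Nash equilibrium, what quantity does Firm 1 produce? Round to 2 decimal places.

21.50

Type-c best response for Firm 2: q₂(c) = (95 − c)/2 − q₁/2.
Firm 1 maximizes expected profit; its first-order condition is 95 − 2q₁ − E[q₂] − 20 = 0.
Substituting E[q₂] and solving: E[c₂] = 9.5, so q₁ = (95 − 2·20 + 9.5)/3 = 21.5.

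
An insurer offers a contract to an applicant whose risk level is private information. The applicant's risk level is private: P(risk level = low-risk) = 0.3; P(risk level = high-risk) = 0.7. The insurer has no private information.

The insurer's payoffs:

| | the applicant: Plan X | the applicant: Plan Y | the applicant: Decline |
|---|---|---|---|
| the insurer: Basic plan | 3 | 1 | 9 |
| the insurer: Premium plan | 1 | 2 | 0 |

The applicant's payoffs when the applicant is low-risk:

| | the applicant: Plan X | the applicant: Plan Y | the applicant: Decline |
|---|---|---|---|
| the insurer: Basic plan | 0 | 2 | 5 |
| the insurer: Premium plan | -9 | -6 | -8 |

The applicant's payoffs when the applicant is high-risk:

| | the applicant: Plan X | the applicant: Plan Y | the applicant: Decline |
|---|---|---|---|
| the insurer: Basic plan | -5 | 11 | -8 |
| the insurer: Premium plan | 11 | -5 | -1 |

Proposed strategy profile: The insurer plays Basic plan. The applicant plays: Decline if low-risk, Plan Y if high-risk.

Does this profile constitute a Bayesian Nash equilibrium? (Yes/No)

Yes

A profile is a BNE iff every type of every player is best-responding given beliefs about the other side.
The insurer plays Basic plan: E[Basic plan] = 0.3·(9) + 0.7·(1) = 3.4; E[Premium plan] = 1.4. Best-responding. ✓
The applicant (risk level low-risk), facing Basic plan: Plan X gives 0, Plan Y gives 2, Decline gives 5. Proposed Decline is best. ✓
The applicant (risk level high-risk), facing Basic plan: Plan X gives -5, Plan Y gives 11, Decline gives -8. Proposed Plan Y is best. ✓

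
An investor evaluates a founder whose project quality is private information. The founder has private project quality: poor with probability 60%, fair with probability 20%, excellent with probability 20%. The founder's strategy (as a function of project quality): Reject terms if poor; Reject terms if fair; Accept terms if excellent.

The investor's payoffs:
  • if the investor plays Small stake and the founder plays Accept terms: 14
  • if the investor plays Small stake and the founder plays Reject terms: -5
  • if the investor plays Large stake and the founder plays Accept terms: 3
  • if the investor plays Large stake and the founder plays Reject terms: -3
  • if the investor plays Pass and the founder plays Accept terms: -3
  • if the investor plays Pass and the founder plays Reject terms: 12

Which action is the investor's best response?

E[Small stake] = 0.6·(-5) + 0.2·(-5) + 0.2·(14) = -1.2
E[Large stake] = 0.6·(-3) + 0.2·(-3) + 0.2·(3) = -1.8
E[Pass] = 0.6·(12) + 0.2·(12) + 0.2·(-3) = 9
Best response: Pass (9 is the largest).

Pass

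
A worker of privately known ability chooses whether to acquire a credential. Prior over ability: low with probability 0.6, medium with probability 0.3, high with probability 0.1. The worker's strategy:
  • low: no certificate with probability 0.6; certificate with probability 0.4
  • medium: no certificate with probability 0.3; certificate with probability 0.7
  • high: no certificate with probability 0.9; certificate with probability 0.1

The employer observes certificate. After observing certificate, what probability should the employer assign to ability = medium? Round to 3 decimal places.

Apply Bayes' rule using the sender's strategy as the likelihood.
P(certificate) = 0.6·0.4 + 0.3·0.7 + 0.1·0.1 = 0.46
P(medium | certificate) = (0.3·0.7) / 0.46 = 0.21 / 0.46 = 0.456522

0.457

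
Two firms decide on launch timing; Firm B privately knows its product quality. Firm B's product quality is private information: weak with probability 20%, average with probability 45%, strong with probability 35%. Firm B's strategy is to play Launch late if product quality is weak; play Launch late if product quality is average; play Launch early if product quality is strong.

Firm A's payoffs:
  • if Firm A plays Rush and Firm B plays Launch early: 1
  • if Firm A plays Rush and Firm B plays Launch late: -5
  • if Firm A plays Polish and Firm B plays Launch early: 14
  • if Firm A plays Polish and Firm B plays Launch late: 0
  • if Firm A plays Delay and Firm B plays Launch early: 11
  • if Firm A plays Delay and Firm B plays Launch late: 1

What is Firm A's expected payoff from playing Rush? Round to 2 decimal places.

Take the expectation over Firm B's product quality, weighting each type's action by its prior probability.
E[Rush] = 0.2·(-5) + 0.45·(-5) + 0.35·1 = (-1) + (-2.25) + 0.35 = -2.9

-2.90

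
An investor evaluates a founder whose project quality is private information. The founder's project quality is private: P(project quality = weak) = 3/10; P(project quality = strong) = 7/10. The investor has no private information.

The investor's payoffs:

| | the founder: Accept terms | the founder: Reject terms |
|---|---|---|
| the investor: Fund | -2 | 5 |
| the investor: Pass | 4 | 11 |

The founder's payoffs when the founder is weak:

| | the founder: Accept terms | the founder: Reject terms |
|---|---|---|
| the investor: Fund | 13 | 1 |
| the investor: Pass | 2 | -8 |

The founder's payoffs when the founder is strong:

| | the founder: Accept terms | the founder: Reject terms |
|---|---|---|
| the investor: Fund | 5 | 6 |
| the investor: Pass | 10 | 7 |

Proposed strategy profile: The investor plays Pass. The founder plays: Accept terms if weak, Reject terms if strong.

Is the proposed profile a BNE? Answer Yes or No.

A profile is a BNE iff every type of every player is best-responding given beliefs about the other side.
The investor plays Pass: E[Pass] = 3/10·(4) + 7/10·(11) = 89/10; E[Fund] = 29/10. Best-responding. ✓
The founder (project quality weak), facing Pass: Accept terms gives 2, Reject terms gives -8. Proposed Accept terms is best. ✓
The founder (project quality strong), facing Pass: Accept terms gives 10, Reject terms gives 7. Proposed Reject terms is not best — profitable deviation exists. ✗

No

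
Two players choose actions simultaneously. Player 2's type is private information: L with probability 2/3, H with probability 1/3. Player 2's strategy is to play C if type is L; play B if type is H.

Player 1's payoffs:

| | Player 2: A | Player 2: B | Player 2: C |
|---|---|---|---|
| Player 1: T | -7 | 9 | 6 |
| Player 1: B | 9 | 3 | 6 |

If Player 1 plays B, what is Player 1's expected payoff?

5

E[B] = 2/3·6 + 1/3·3 = 4 + 1 = 5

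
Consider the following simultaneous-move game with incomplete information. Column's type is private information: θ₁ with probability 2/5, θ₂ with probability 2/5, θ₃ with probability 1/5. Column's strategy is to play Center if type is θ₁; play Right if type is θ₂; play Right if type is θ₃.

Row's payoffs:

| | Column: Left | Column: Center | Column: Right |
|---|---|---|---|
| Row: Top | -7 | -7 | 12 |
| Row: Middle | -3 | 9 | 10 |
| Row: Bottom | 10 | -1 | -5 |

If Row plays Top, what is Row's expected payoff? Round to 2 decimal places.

E[Top] = 2/5·(-7) + 2/5·12 + 1/5·12 = (-14/5) + 24/5 + 12/5 = 22/5

4.40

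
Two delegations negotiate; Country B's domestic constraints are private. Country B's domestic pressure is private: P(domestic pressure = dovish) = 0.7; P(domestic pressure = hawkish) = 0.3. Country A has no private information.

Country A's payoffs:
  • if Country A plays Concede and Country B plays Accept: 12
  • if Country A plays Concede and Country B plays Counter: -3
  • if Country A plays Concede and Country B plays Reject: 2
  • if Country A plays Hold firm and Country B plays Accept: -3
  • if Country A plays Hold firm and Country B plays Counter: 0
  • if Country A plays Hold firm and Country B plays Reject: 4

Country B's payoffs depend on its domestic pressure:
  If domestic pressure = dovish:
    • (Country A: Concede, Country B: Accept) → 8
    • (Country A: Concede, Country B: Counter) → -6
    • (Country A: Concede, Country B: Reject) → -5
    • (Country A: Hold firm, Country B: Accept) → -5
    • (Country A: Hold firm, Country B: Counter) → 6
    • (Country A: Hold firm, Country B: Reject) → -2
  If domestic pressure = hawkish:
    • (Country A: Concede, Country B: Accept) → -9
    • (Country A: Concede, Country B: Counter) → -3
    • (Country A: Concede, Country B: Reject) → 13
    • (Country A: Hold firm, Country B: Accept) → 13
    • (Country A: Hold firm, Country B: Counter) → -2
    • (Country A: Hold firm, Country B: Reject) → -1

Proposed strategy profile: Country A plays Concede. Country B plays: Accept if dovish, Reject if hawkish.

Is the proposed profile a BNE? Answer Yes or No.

Country A plays Concede: E[Concede] = 0.7·(12) + 0.3·(2) = 9; E[Hold firm] = -0.9. Best-responding. ✓
Country B (domestic pressure dovish), facing Concede: Accept gives 8, Counter gives -6, Reject gives -5. Proposed Accept is best. ✓
Country B (domestic pressure hawkish), facing Concede: Accept gives -9, Counter gives -3, Reject gives 13. Proposed Reject is best. ✓

Yes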